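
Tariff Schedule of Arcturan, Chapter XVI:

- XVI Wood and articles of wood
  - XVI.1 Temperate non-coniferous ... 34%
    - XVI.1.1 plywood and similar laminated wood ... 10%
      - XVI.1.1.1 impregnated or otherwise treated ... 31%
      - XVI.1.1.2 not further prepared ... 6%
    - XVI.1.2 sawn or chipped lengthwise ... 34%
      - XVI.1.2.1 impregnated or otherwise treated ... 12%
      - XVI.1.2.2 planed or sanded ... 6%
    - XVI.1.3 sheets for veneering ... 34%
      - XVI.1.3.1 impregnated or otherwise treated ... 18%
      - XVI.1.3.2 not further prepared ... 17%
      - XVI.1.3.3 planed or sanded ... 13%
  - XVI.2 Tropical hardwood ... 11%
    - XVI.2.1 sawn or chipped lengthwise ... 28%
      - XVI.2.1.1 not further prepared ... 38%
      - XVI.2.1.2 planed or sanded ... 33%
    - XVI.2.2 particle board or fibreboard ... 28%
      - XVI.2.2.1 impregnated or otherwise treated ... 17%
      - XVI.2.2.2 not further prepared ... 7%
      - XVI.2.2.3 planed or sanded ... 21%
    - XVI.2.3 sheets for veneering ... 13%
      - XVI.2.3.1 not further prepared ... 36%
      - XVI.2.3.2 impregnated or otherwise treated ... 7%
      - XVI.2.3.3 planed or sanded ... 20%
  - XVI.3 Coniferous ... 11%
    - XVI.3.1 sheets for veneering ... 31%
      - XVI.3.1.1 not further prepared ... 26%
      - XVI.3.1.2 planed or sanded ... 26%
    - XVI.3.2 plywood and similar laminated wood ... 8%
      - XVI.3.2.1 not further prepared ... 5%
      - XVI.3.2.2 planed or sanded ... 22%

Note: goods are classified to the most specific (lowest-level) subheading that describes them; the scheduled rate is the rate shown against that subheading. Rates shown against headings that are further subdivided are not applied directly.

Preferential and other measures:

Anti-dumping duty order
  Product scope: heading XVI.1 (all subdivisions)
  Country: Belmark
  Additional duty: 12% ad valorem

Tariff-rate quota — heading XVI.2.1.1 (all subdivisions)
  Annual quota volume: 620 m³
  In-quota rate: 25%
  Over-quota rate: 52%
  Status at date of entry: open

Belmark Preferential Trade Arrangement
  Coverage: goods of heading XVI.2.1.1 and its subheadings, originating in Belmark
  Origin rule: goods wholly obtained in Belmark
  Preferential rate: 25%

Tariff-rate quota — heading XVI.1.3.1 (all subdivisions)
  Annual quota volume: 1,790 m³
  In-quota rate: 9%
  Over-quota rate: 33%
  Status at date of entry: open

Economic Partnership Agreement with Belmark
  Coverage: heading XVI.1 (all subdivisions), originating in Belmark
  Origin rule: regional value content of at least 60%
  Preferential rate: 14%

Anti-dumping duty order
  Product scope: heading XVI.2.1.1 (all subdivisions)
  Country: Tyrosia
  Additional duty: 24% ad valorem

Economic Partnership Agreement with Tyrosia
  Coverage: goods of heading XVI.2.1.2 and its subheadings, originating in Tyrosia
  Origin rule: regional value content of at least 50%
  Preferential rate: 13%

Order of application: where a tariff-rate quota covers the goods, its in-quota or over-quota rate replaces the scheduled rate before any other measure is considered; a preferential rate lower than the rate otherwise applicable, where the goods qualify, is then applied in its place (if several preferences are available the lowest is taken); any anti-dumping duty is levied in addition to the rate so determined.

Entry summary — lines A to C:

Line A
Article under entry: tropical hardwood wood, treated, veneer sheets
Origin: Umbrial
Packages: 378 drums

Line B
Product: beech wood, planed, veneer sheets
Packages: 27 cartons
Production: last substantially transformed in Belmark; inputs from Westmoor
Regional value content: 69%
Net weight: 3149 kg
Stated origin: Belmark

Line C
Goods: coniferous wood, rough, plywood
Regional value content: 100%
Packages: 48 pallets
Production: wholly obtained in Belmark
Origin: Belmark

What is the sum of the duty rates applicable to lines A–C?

37%

Line A: tropical hardwood → XVI.2; veneer sheets → XVI.2.3; treated → XVI.2.3.2. Scheduled 7%. No special measure applies. → 7%.
Line B: beech → XVI.1; veneer sheets → XVI.1.3; planed → XVI.1.3.3. Scheduled 13%. Belmark agreement on XVI.2.1.1: XVI.1.3.3 not covered; Belmark agreement on XVI.1: RVC ≥ 60% → 14% available; preference 14% not lower than 13% → no reduction; anti-dumping (Belmark, XVI.1): +12%; total 13% + 12% = 25%. → 25%.
Line C: coniferous → XVI.3; plywood → XVI.3.2; rough → XVI.3.2.1. Scheduled 5%. Belmark agreement on XVI.2.1.1: XVI.3.2.1 not covered; Belmark agreement on XVI.1: XVI.3.2.1 not covered. → 5%.
Sum: 7% + 25% + 5% = 37%.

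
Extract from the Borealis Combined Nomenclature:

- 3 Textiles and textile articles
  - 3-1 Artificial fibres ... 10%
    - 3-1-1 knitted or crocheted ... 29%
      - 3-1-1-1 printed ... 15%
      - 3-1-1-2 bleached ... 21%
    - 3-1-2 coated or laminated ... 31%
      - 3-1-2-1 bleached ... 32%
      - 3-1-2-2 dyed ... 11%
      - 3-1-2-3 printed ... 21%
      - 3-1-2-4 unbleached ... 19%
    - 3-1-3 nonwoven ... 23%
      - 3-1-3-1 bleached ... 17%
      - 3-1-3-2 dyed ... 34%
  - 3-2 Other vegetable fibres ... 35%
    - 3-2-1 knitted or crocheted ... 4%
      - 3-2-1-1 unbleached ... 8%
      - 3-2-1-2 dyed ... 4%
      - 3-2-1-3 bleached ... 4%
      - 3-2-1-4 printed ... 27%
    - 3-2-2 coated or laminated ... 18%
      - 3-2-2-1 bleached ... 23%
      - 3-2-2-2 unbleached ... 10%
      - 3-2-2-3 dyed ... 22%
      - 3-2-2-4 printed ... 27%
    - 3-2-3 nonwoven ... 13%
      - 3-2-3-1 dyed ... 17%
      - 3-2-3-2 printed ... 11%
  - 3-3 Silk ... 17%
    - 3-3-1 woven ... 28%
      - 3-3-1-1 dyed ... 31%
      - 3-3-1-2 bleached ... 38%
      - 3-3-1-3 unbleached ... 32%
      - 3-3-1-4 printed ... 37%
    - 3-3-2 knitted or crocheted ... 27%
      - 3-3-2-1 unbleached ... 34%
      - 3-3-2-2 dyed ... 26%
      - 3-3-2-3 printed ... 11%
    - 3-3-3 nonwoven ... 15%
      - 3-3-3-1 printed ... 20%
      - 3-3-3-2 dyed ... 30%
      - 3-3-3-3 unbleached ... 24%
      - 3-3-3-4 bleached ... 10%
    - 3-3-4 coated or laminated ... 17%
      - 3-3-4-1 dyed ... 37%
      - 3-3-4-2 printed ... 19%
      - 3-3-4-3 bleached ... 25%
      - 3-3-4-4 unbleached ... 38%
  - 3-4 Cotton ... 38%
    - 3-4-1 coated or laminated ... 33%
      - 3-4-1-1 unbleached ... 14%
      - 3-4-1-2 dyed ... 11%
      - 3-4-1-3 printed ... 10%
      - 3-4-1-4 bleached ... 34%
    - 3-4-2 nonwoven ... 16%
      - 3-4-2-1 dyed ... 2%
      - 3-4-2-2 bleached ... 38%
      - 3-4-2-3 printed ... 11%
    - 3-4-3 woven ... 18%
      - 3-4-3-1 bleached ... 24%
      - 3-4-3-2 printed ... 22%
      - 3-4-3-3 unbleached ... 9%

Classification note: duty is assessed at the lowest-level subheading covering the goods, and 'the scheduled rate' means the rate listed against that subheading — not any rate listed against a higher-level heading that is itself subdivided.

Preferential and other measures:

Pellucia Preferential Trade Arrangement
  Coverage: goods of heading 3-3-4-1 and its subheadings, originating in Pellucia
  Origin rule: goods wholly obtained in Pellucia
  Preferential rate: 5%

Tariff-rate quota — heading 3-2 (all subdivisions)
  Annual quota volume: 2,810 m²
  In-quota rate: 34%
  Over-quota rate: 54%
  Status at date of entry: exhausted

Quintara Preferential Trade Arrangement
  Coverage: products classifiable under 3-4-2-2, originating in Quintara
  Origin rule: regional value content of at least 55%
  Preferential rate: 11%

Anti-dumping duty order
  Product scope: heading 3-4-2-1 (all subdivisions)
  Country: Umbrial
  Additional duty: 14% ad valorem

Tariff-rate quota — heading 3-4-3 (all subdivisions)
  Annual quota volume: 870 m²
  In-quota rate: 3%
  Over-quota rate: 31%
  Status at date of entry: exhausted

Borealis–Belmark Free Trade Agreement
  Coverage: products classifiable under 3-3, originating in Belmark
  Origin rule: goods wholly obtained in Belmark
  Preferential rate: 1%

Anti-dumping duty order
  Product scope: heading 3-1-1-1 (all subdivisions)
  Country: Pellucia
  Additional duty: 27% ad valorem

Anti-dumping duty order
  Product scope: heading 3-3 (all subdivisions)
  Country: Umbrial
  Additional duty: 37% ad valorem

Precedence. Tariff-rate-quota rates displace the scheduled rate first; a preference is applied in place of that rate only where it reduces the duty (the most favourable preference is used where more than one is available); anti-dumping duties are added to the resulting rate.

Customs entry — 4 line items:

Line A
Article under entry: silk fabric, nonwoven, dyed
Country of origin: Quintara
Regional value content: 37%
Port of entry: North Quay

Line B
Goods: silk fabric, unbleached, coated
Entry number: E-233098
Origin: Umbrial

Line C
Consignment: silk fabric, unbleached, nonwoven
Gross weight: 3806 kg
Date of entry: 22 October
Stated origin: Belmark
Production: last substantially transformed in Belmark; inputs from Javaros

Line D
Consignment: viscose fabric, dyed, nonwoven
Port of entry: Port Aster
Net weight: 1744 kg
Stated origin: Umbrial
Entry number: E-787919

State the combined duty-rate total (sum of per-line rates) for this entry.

Line A: silk → 3-3; nonwoven → 3-3-3; dyed → 3-3-3-2. Scheduled 30%. Quintara agreement on 3-4-2-2: 3-3-3-2 not covered. → 30%.
Line B: silk → 3-3; coated → 3-3-4; unbleached → 3-3-4-4. Scheduled 38%. anti-dumping (Umbrial, 3-3): +37%; total 38% + 37% = 75%. → 75%.
Line C: silk → 3-3; nonwoven → 3-3-3; unbleached → 3-3-3-3. Scheduled 24%. Belmark agreement on 3-3: not wholly obtained. → 24%.
Line D: viscose → 3-1; nonwoven → 3-1-3; dyed → 3-1-3-2. Scheduled 34%. No special measure applies. → 34%.
Sum: 30% + 75% + 24% + 34% = 163%.

163%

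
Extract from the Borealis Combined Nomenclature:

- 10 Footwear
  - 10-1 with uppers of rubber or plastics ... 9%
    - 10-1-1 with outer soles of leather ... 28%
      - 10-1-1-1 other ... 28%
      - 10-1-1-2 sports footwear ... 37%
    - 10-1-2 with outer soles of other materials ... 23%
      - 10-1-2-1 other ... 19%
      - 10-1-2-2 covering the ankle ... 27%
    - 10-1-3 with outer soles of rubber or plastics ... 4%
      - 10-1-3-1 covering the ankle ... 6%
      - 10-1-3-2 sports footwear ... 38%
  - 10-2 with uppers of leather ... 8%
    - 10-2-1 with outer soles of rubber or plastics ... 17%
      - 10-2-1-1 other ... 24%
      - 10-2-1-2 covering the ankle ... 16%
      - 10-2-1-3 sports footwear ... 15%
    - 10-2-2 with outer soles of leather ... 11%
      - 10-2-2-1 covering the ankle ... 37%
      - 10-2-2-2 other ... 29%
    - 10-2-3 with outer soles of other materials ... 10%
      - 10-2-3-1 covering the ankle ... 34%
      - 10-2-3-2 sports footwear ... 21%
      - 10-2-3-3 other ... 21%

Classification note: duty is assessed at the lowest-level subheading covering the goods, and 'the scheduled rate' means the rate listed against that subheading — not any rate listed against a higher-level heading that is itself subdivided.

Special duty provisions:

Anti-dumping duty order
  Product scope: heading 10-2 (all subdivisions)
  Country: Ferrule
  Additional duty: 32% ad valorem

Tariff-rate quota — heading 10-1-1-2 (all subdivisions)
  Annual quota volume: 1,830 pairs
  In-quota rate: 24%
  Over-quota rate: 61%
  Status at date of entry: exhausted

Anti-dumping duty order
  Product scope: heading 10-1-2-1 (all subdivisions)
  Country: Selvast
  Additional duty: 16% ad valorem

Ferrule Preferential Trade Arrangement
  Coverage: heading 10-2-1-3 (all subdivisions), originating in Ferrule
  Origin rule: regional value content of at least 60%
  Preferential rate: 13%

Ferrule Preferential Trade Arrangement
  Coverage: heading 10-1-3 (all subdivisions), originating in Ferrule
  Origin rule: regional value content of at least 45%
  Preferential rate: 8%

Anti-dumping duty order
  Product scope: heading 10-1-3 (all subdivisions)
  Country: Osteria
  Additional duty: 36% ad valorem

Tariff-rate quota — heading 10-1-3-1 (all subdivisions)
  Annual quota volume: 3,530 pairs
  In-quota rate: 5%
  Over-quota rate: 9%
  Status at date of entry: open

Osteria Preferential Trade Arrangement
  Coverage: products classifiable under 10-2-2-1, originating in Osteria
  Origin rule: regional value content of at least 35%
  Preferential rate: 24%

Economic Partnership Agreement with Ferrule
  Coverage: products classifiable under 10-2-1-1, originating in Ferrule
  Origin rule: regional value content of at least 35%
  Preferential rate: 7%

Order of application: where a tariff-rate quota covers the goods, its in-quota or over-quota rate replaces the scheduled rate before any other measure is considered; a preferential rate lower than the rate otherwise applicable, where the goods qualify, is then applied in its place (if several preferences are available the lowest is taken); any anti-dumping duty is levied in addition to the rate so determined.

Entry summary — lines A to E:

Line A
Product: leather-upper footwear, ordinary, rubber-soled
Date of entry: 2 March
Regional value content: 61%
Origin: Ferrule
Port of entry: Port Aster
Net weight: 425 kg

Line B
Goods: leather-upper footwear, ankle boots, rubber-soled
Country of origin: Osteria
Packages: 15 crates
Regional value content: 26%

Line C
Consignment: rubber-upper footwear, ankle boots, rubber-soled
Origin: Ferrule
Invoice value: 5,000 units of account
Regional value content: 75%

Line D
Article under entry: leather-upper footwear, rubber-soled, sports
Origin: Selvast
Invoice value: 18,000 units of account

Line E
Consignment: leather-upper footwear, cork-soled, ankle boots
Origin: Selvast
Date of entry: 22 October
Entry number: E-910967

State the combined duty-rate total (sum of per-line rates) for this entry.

109%

Line A: leather-upper → 10-2; rubber-soled → 10-2-1; ordinary → 10-2-1-1. Scheduled 24%. Ferrule agreement on 10-2-1-3: 10-2-1-1 not covered; Ferrule agreement on 10-1-3: 10-2-1-1 not covered; Ferrule agreement on 10-2-1-1: RVC ≥ 35% → 7% available; preferential 7%; anti-dumping (Ferrule, 10-2): +32%; total 7% + 32% = 39%. → 39%.
Line B: leather-upper → 10-2; rubber-soled → 10-2-1; ankle boots → 10-2-1-2. Scheduled 16%. Osteria agreement on 10-2-2-1: 10-2-1-2 not covered. → 16%.
Line C: rubber-upper → 10-1; rubber-soled → 10-1-3; ankle boots → 10-1-3-1. Scheduled 6%. quota on 10-1-3-1 open → in-quota 5%; Ferrule agreement on 10-2-1-3: 10-1-3-1 not covered; Ferrule agreement on 10-1-3: RVC ≥ 45% → 8% available; Ferrule agreement on 10-2-1-1: 10-1-3-1 not covered; preference 8% not lower than 5% → no reduction. → 5%.
Line D: leather-upper → 10-2; rubber-soled → 10-2-1; sports → 10-2-1-3. Scheduled 15%. No special measure applies. → 15%.
Line E: leather-upper → 10-2; cork-soled → 10-2-3; ankle boots → 10-2-3-1. Scheduled 34%. No special measure applies. → 34%.
Sum: 39% + 16% + 5% + 15% + 34% = 109%.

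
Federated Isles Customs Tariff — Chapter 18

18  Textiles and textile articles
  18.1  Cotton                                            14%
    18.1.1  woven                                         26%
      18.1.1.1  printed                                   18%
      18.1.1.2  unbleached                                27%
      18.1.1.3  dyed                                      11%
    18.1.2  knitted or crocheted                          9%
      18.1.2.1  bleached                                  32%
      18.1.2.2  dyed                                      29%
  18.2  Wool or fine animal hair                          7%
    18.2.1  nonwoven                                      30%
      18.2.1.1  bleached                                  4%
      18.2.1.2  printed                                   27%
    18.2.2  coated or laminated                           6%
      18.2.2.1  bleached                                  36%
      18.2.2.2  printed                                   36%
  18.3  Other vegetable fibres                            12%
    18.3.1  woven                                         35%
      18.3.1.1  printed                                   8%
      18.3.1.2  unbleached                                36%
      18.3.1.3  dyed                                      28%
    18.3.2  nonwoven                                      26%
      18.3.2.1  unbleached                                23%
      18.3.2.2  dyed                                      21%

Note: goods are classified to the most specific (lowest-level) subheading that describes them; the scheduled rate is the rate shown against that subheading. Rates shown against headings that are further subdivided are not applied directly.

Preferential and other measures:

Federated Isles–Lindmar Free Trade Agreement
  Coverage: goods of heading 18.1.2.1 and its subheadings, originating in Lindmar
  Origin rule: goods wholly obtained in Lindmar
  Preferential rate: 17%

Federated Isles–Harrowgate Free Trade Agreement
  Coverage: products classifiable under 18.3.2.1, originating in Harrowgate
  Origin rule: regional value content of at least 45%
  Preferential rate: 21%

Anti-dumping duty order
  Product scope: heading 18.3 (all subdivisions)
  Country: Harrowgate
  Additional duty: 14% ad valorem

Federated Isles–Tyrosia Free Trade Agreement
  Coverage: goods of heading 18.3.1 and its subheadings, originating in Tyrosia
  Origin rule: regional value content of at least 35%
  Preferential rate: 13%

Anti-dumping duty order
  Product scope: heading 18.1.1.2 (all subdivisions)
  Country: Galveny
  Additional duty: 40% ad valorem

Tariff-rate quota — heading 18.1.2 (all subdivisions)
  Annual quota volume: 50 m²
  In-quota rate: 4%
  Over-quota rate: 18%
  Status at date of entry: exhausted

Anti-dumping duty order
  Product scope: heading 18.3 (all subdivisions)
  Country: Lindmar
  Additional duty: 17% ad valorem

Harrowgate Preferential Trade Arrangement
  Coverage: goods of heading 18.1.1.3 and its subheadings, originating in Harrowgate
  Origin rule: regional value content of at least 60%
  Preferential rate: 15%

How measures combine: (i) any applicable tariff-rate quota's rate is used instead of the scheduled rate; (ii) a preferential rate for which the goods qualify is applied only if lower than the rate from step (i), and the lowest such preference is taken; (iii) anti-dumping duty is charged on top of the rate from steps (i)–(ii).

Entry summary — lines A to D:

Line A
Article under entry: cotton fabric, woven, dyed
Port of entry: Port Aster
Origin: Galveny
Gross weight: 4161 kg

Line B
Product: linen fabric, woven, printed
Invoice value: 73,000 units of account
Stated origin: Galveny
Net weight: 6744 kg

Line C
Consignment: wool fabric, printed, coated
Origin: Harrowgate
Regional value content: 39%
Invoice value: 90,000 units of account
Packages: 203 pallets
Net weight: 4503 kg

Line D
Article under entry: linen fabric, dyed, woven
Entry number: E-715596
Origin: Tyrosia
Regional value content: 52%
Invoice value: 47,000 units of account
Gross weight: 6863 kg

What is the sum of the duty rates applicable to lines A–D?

68%

Line A: cotton → 18.1; woven → 18.1.1; dyed → 18.1.1.3. Scheduled 11%. No special measure applies. → 11%.
Line B: linen → 18.3; woven → 18.3.1; printed → 18.3.1.1. Scheduled 8%. No special measure applies. → 8%.
Line C: wool → 18.2; coated → 18.2.2; printed → 18.2.2.2. Scheduled 36%. Harrowgate agreement on 18.3.2.1: 18.2.2.2 not covered; Harrowgate agreement on 18.1.1.3: 18.2.2.2 not covered. → 36%.
Line D: linen → 18.3; woven → 18.3.1; dyed → 18.3.1.3. Scheduled 28%. Tyrosia agreement on 18.3.1: RVC ≥ 35% → 13% available; preferential 13%. → 13%.
Sum: 11% + 8% + 36% + 13% = 68%.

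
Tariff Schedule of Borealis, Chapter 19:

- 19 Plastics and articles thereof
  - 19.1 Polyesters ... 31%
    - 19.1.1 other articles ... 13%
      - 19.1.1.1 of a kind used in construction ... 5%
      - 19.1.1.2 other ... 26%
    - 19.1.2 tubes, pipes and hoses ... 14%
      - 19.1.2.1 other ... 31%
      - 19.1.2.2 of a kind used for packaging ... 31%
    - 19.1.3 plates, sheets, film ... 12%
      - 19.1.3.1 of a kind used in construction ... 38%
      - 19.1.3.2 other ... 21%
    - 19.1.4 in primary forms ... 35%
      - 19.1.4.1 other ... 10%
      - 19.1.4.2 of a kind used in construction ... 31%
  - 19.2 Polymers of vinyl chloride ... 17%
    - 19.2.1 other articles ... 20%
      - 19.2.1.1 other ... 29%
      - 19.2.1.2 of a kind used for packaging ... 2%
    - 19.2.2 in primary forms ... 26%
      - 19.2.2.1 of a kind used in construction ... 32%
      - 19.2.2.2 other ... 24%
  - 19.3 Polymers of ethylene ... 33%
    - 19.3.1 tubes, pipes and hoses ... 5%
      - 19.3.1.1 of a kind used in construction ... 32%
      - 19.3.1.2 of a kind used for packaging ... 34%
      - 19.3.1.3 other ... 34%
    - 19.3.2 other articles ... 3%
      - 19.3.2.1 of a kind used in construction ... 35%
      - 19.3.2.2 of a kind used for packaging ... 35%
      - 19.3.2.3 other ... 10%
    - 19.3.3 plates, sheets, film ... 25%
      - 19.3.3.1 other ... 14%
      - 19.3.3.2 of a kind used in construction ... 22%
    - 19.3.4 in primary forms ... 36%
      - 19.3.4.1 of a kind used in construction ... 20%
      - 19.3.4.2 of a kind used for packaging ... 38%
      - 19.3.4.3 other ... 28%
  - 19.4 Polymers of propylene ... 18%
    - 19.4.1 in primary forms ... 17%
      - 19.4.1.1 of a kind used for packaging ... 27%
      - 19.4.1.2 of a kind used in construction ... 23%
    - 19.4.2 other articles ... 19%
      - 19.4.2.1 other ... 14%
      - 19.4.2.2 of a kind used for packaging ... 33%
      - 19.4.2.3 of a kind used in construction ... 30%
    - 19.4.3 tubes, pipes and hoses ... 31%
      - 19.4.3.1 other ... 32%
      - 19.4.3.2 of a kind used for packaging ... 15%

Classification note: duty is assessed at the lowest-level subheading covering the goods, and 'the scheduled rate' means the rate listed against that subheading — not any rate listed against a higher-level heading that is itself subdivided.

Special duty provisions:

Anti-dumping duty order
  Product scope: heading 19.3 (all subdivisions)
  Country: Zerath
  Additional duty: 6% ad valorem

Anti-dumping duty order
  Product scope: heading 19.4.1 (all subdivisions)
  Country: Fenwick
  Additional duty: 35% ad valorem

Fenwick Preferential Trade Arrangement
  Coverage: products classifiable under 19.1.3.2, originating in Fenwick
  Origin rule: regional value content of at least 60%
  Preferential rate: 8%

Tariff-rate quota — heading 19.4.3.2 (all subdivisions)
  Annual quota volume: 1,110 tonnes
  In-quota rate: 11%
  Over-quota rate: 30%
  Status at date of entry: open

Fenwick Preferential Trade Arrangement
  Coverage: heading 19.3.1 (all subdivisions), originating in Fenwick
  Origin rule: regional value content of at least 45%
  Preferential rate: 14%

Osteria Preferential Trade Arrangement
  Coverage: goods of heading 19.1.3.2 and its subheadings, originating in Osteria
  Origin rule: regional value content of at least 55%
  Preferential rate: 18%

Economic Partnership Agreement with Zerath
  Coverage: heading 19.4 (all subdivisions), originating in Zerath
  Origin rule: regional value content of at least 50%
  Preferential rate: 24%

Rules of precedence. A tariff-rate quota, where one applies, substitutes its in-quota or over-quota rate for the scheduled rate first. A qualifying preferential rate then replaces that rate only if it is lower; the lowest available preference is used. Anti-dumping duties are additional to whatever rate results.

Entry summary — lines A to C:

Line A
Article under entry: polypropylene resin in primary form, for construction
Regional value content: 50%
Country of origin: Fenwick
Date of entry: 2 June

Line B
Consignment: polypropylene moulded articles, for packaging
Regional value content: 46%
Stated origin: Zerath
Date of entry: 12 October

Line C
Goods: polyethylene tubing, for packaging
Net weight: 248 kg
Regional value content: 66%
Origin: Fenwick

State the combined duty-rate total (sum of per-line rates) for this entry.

105%

Line A: polypropylene → 19.4; resin in primary form → 19.4.1; for construction → 19.4.1.2. Scheduled 23%. Fenwick agreement on 19.1.3.2: 19.4.1.2 not covered; Fenwick agreement on 19.3.1: 19.4.1.2 not covered; anti-dumping (Fenwick, 19.4.1): +35%; total 23% + 35% = 58%. → 58%.
Line B: polypropylene → 19.4; moulded articles → 19.4.2; for packaging → 19.4.2.2. Scheduled 33%. Zerath agreement on 19.4: RVC < 50%. → 33%.
Line C: polyethylene → 19.3; tubing → 19.3.1; for packaging → 19.3.1.2. Scheduled 34%. Fenwick agreement on 19.1.3.2: 19.3.1.2 not covered; Fenwick agreement on 19.3.1: RVC ≥ 45% → 14% available; preferential 14%. → 14%.
Sum: 58% + 33% + 14% = 105%.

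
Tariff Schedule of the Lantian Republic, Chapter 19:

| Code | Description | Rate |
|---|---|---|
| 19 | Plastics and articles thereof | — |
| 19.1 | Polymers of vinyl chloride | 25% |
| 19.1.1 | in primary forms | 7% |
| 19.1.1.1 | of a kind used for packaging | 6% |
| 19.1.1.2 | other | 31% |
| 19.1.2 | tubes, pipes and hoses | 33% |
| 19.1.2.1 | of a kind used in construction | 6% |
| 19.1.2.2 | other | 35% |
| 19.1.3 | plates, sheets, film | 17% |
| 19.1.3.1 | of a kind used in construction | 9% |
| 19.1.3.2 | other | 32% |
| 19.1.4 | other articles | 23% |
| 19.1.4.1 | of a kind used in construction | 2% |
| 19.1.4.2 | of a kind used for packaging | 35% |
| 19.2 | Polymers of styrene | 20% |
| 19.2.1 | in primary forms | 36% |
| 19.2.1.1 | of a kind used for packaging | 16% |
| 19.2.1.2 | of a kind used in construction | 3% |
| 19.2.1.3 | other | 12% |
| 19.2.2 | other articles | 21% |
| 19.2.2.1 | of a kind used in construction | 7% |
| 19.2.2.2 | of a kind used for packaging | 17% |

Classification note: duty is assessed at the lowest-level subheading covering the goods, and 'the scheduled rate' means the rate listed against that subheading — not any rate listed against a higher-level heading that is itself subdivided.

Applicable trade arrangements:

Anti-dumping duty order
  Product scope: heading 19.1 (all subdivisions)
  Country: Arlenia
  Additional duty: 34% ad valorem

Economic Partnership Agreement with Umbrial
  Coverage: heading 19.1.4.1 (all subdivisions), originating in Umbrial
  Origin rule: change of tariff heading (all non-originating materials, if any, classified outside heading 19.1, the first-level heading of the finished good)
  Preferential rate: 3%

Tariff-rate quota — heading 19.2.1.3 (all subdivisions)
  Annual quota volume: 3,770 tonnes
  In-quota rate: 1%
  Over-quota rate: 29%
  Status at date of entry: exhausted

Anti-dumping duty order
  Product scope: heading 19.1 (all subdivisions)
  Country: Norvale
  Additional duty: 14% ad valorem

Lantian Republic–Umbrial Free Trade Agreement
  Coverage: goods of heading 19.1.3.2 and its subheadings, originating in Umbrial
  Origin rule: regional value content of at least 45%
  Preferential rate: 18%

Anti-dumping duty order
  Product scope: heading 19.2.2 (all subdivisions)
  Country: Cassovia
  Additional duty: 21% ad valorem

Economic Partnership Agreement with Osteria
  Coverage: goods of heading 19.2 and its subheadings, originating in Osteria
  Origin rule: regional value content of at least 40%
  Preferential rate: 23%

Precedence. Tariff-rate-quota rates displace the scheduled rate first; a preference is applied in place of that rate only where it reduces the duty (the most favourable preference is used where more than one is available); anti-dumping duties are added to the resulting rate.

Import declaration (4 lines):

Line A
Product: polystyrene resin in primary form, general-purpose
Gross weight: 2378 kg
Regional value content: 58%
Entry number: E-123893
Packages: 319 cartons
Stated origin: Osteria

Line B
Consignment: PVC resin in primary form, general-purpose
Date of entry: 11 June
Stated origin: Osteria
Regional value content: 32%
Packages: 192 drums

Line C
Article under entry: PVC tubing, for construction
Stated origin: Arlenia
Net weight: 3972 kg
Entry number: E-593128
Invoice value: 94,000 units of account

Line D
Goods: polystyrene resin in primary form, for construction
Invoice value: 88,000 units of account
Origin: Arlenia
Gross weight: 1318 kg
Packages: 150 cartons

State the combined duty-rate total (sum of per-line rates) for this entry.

97%

Line A: polystyrene → 19.2; resin in primary form → 19.2.1; general-purpose → 19.2.1.3. Scheduled 12%. quota on 19.2.1.3 exhausted → over-quota 29%; Osteria agreement on 19.2: RVC ≥ 40% → 23% available; preferential 23%. → 23%.
Line B: PVC → 19.1; resin in primary form → 19.1.1; general-purpose → 19.1.1.2. Scheduled 31%. Osteria agreement on 19.2: 19.1.1.2 not covered. → 31%.
Line C: PVC → 19.1; tubing → 19.1.2; for construction → 19.1.2.1. Scheduled 6%. anti-dumping (Arlenia, 19.1): +34%; total 6% + 34% = 40%. → 40%.
Line D: polystyrene → 19.2; resin in primary form → 19.2.1; for construction → 19.2.1.2. Scheduled 3%. No special measure applies. → 3%.
Sum: 23% + 31% + 40% + 3% = 97%.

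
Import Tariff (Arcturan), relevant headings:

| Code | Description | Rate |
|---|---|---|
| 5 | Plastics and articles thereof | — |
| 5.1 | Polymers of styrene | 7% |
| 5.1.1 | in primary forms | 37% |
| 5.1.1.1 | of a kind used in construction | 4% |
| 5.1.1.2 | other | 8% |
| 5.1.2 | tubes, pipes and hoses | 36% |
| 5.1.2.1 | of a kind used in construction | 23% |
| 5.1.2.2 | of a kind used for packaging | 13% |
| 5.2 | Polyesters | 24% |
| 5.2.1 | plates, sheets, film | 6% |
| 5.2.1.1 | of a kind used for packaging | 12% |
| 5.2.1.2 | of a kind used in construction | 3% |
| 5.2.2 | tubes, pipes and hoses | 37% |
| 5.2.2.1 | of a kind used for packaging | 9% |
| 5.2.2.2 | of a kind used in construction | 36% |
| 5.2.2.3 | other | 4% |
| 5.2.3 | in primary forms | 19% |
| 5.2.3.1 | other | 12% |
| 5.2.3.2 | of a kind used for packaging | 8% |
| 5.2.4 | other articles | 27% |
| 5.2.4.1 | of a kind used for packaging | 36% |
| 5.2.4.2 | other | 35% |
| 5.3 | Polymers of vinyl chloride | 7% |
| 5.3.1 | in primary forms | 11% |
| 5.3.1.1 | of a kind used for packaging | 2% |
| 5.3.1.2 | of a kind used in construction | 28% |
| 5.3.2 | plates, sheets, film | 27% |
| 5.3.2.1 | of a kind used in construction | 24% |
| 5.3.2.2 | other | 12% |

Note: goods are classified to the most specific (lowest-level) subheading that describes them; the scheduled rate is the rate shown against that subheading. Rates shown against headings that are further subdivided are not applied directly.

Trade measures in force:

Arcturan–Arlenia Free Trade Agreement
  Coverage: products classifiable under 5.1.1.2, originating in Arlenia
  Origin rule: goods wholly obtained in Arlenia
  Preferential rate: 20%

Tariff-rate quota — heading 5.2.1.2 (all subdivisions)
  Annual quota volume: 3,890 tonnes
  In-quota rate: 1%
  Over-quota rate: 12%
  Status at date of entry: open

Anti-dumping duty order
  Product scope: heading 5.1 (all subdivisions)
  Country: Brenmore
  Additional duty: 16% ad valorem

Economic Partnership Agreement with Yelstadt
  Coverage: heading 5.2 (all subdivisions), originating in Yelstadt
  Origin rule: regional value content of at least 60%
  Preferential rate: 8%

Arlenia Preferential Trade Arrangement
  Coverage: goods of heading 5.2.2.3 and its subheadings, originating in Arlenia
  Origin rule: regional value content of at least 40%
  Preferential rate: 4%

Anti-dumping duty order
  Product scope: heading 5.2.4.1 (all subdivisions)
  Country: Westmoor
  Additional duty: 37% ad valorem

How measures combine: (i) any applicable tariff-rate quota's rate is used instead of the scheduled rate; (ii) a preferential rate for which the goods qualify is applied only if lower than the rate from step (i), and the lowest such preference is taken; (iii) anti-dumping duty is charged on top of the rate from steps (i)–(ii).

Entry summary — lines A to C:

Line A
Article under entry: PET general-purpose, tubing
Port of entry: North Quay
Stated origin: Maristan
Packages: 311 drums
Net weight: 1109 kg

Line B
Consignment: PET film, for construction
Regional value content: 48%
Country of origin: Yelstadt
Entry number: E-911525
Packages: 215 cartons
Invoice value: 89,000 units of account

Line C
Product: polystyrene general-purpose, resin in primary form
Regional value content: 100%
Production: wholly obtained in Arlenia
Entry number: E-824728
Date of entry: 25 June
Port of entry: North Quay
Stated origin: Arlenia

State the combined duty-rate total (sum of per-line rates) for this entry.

13%

Line A: PET → 5.2; tubing → 5.2.2; general-purpose → 5.2.2.3. Scheduled 4%. No special measure applies. → 4%.
Line B: PET → 5.2; film → 5.2.1; for construction → 5.2.1.2. Scheduled 3%. quota on 5.2.1.2 open → in-quota 1%; Yelstadt agreement on 5.2: RVC < 60%. → 1%.
Line C: polystyrene → 5.1; resin in primary form → 5.1.1; general-purpose → 5.1.1.2. Scheduled 8%. Arlenia agreement on 5.1.1.2: wholly obtained → 20% available; Arlenia agreement on 5.2.2.3: 5.1.1.2 not covered; preference 20% not lower than 8% → no reduction. → 8%.
Sum: 4% + 1% + 8% = 13%.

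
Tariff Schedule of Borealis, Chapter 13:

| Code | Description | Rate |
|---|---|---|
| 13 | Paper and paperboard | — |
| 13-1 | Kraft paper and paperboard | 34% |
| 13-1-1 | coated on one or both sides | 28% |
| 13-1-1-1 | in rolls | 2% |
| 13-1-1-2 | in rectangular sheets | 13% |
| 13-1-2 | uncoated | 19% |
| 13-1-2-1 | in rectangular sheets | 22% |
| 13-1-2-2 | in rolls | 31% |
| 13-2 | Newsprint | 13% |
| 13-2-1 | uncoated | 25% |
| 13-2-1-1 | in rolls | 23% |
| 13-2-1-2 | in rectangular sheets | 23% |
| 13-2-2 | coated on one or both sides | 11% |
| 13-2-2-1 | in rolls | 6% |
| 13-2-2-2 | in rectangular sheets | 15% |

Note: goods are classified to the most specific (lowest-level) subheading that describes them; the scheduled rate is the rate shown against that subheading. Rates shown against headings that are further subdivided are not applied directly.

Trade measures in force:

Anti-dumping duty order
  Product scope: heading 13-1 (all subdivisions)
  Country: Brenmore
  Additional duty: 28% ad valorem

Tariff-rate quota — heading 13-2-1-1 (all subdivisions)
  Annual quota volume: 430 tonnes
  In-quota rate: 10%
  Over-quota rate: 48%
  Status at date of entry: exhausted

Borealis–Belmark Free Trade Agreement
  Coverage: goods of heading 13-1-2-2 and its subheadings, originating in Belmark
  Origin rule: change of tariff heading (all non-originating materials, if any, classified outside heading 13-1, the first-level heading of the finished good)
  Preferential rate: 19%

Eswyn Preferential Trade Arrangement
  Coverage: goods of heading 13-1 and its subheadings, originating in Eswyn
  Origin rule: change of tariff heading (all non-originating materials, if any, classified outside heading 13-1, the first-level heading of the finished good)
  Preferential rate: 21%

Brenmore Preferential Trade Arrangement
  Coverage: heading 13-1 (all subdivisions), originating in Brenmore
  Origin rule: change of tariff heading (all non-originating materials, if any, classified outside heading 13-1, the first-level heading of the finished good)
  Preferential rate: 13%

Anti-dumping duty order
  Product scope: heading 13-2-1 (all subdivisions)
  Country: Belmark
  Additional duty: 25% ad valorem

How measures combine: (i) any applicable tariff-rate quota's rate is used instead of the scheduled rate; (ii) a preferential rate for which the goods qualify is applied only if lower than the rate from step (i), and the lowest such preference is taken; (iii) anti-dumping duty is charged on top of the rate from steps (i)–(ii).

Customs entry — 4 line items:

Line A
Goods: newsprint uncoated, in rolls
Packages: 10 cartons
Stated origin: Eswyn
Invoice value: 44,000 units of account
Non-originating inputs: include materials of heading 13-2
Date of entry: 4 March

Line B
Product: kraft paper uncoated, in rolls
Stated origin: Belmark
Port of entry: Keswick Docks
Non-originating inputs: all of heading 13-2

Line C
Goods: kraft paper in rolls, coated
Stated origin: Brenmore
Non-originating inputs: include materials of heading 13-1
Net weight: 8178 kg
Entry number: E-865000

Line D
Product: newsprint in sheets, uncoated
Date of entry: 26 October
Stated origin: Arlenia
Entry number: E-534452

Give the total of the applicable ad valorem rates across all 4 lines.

Line A: newsprint → 13-2; uncoated → 13-2-1; in rolls → 13-2-1-1. Scheduled 23%. quota on 13-2-1-1 exhausted → over-quota 48%; Eswyn agreement on 13-1: 13-2-1-1 not covered. → 48%.
Line B: kraft paper → 13-1; uncoated → 13-1-2; in rolls → 13-1-2-2. Scheduled 31%. Belmark agreement on 13-1-2-2: CTH met → 19% available; preferential 19%. → 19%.
Line C: kraft paper → 13-1; coated → 13-1-1; in rolls → 13-1-1-1. Scheduled 2%. Brenmore agreement on 13-1: CTH not met; anti-dumping (Brenmore, 13-1): +28%; total 2% + 28% = 30%. → 30%.
Line D: newsprint → 13-2; uncoated → 13-2-1; in sheets → 13-2-1-2. Scheduled 23%. No special measure applies. → 23%.
Sum: 48% + 19% + 30% + 23% = 120%.

120%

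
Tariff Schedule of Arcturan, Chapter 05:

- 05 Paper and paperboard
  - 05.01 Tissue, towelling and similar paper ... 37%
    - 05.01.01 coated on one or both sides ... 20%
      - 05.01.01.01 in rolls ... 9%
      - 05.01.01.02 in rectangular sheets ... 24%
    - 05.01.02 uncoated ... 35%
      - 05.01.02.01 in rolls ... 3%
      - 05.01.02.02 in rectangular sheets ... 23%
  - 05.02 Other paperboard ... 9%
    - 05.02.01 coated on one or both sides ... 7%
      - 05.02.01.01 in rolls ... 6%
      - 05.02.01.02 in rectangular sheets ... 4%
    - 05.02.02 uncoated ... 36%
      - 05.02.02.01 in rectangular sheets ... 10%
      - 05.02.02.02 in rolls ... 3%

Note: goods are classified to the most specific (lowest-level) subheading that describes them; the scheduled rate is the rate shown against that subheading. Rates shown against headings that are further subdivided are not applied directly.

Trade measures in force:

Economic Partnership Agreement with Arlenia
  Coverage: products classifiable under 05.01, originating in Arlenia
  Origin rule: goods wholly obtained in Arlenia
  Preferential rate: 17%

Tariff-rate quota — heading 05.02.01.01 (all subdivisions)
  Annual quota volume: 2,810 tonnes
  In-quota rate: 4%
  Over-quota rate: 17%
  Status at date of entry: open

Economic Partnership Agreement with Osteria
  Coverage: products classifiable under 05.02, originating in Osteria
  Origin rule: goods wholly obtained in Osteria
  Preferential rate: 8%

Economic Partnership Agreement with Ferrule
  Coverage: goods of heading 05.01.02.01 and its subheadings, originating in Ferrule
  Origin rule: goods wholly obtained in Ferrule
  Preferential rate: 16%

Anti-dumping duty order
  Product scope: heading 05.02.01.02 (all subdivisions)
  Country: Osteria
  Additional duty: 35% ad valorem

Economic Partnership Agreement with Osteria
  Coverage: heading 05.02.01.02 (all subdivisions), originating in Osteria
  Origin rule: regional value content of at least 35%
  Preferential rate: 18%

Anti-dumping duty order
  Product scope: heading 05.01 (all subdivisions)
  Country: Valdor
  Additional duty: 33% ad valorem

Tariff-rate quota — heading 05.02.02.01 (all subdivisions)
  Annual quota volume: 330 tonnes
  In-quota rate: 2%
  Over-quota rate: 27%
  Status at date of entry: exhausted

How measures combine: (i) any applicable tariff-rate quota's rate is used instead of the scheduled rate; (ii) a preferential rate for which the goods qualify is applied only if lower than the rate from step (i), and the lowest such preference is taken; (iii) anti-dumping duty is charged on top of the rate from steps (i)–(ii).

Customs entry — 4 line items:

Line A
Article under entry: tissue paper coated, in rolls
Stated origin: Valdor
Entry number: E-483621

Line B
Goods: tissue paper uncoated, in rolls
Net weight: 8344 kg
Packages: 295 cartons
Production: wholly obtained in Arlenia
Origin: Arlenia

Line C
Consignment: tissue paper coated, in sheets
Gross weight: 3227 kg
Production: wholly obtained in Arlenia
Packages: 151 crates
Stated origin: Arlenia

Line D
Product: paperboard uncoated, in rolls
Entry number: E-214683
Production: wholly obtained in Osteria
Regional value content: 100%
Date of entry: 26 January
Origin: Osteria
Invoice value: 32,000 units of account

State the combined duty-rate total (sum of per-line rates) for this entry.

65%

Line A: tissue paper → 05.01; coated → 05.01.01; in rolls → 05.01.01.01. Scheduled 9%. anti-dumping (Valdor, 05.01): +33%; total 9% + 33% = 42%. → 42%.
Line B: tissue paper → 05.01; uncoated → 05.01.02; in rolls → 05.01.02.01. Scheduled 3%. Arlenia agreement on 05.01: wholly obtained → 17% available; preference 17% not lower than 3% → no reduction. → 3%.
Line C: tissue paper → 05.01; coated → 05.01.01; in sheets → 05.01.01.02. Scheduled 24%. Arlenia agreement on 05.01: wholly obtained → 17% available; preferential 17%. → 17%.
Line D: paperboard → 05.02; uncoated → 05.02.02; in rolls → 05.02.02.02. Scheduled 3%. Osteria agreement on 05.02: wholly obtained → 8% available; Osteria agreement on 05.02.01.02: 05.02.02.02 not covered; preference 8% not lower than 3% → no reduction. → 3%.
Sum: 42% + 3% + 17% + 3% = 65%.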